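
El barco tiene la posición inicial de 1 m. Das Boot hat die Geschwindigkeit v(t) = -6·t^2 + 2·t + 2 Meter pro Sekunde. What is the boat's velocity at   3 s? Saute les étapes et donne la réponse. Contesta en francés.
La vitesse à t = 3 est v = -46.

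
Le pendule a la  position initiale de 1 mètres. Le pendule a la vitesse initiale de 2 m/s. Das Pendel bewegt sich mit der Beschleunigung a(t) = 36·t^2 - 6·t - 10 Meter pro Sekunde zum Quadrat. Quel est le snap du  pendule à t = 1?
En partant de l'accélération a(t) = 36·t^2 - 6·t - 10, nous prenons 2 dérivées. En prenant d/dt de a(t), nous trouvons j(t) = 72·t - 6. La dérivée du jerk donne le snap: s(t) = 72. De l'équation du snap s(t) = 72, nous substituons t = 1 pour obtenir s = 72.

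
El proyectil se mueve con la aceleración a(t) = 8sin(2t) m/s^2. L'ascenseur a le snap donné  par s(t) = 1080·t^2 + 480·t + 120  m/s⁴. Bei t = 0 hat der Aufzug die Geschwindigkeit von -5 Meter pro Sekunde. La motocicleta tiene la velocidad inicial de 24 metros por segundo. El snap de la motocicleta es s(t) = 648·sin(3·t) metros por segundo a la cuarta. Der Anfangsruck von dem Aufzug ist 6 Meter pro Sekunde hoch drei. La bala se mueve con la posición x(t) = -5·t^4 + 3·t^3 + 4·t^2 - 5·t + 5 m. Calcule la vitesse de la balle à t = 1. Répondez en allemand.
Ausgehend von der Position x(t) = -5·t^4 + 3·t^3 + 4·t^2 - 5·t + 5, nehmen wir 1 Ableitung. Durch Ableiten von der Position erhalten wir die Geschwindigkeit: v(t) = -20·t^3 + 9·t^2 + 8·t - 5. Wir haben die Geschwindigkeit v(t) = -20·t^3 + 9·t^2 + 8·t - 5. Durch Einsetzen von t = 1: v(1) = -8.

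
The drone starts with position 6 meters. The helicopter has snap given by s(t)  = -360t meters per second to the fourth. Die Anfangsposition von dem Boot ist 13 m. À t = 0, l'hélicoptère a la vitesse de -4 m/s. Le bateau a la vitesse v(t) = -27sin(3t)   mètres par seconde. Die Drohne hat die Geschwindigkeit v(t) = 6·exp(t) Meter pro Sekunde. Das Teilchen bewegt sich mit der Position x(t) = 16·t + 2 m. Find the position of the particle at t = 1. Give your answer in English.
From the given position equation x(t) = 16·t + 2, we substitute t = 1 to get x = 18.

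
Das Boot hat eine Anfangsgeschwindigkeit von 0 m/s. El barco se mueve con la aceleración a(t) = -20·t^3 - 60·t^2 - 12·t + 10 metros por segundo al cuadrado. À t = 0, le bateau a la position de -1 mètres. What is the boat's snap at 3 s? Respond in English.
We must differentiate our acceleration equation a(t) = -20·t^3 - 60·t^2 - 12·t + 10 2 times. Differentiating acceleration, we get jerk: j(t) = -60·t^2 - 120·t - 12. Taking d/dt of j(t), we find s(t) = -120·t - 120. Using s(t) = -120·t - 120 and substituting t = 3, we find s = -480.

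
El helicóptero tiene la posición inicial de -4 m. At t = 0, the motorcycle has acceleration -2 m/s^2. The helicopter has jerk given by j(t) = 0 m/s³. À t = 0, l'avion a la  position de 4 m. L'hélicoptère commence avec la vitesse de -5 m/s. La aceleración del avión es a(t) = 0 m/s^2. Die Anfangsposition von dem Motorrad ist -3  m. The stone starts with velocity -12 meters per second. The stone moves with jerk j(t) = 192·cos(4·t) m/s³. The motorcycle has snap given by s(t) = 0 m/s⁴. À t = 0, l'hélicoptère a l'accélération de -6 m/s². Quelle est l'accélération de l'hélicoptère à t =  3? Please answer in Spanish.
Debemos encontrar la antiderivada de nuestra ecuación de la sacudida j(t) = 0 1 vez. La antiderivada de la sacudida, con a(0) = -6, da la aceleración: a(t) = -6. Tenemos la aceleración a(t) = -6. Sustituyendo t = 3: a(3) = -6.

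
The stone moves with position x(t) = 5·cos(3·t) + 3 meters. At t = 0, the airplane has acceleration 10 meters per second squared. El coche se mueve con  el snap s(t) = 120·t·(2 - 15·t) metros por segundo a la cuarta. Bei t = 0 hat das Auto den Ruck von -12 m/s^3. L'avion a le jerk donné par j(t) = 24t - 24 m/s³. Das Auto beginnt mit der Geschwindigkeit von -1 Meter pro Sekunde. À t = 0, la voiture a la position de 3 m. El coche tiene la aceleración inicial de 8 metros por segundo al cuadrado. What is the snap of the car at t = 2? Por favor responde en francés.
Nous avons le snap s(t) = 120·t·(2 - 15·t). En substituant t = 2: s(2) = -6720.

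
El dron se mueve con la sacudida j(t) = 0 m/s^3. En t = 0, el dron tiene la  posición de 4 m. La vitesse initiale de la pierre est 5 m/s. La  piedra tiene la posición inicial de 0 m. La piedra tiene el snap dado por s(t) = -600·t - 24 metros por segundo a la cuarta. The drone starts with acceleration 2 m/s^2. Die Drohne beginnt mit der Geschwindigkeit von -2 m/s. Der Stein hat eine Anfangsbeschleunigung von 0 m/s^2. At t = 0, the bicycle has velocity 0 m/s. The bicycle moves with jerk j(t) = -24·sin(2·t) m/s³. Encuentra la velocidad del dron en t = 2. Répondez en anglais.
Starting from jerk j(t) = 0, we take 2 antiderivatives. The integral of jerk, with a(0) = 2, gives acceleration: a(t) = 2. The integral of acceleration, with v(0) = -2, gives velocity: v(t) = 2·t - 2. We have velocity v(t) = 2·t - 2. Substituting t = 2: v(2) = 2.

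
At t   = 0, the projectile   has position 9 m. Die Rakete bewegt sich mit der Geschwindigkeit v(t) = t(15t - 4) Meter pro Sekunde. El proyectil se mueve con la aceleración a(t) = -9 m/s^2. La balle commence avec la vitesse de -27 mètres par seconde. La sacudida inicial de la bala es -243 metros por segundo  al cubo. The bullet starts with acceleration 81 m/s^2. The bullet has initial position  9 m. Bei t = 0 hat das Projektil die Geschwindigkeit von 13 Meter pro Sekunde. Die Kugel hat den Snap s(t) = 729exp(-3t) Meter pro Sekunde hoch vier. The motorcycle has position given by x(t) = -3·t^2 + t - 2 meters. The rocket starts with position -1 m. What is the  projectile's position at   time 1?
To find the answer, we compute 2 integrals of a(t) = -9. Taking ∫a(t)dt and applying v(0) = 13, we find v(t) = 13 - 9·t. Integrating velocity and using the initial condition x(0) = 9, we get x(t) = -9·t^2/2 + 13·t + 9. From the given position equation x(t) = -9·t^2/2 + 13·t + 9, we substitute t = 1 to get x = 35/2.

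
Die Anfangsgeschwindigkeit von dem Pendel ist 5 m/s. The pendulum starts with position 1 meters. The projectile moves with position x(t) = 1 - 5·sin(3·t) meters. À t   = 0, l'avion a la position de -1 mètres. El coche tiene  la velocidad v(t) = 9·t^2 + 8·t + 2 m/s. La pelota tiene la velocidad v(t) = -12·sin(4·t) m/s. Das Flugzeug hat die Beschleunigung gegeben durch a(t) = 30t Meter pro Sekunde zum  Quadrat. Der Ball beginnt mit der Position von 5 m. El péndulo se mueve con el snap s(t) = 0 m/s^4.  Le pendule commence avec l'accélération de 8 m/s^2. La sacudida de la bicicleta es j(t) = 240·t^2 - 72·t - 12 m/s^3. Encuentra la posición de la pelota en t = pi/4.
Para resolver esto, necesitamos tomar 1 antiderivada de nuestra ecuación de la velocidad v(t) = -12·sin(4·t). Tomando ∫v(t)dt y aplicando x(0) = 5, encontramos x(t) = 3·cos(4·t) + 2. Tenemos la posición x(t) = 3·cos(4·t) + 2. Sustituyendo t = pi/4: x(pi/4) = -1.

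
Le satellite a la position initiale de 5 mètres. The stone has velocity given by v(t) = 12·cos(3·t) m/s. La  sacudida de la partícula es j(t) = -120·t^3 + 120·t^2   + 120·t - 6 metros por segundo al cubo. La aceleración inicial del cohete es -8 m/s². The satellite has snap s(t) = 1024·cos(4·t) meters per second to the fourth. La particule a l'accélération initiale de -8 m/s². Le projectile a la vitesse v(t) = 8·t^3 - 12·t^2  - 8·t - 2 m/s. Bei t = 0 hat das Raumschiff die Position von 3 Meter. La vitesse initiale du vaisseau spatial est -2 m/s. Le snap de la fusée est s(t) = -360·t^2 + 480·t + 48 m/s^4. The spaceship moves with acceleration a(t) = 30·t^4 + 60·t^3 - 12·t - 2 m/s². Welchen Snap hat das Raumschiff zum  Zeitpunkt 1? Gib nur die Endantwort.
Bei t = 1, s = 720.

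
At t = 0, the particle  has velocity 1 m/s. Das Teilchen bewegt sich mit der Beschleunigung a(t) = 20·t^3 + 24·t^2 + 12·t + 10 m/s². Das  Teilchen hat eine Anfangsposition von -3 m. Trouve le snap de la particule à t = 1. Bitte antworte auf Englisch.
To solve this, we need to take 2 derivatives of our acceleration equation a(t) = 20·t^3 + 24·t^2 + 12·t + 10. The derivative of acceleration gives jerk: j(t) = 60·t^2 + 48·t + 12. Differentiating jerk, we get snap: s(t) = 120·t + 48. From the given snap equation s(t) = 120·t + 48, we substitute t = 1 to get s = 168.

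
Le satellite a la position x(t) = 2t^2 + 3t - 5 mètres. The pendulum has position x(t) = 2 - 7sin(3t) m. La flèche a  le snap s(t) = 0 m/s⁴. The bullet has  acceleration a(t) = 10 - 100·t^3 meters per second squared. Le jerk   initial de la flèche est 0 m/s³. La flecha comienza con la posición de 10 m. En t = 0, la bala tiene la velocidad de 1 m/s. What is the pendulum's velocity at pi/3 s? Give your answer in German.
Wir müssen unsere Gleichung für die Position x(t) = 2 - 7·sin(3·t) 1-mal ableiten. Mit d/dt von x(t) finden wir v(t) = -21·cos(3·t). Mit v(t) = -21·cos(3·t) und Einsetzen von t = pi/3, finden wir v = 21.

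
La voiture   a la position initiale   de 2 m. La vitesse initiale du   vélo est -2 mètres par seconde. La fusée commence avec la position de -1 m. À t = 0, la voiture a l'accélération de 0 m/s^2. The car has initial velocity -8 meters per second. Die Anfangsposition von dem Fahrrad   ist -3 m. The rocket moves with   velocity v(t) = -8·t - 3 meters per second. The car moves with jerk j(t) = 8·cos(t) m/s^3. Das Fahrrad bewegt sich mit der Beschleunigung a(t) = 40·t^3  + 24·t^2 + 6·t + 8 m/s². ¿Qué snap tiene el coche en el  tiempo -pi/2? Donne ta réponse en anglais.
To solve this, we need to take 1 derivative of our jerk equation j(t) = 8·cos(t). Taking d/dt of j(t), we find s(t) = -8·sin(t). Using s(t) = -8·sin(t) and substituting t = -pi/2, we find s = 8.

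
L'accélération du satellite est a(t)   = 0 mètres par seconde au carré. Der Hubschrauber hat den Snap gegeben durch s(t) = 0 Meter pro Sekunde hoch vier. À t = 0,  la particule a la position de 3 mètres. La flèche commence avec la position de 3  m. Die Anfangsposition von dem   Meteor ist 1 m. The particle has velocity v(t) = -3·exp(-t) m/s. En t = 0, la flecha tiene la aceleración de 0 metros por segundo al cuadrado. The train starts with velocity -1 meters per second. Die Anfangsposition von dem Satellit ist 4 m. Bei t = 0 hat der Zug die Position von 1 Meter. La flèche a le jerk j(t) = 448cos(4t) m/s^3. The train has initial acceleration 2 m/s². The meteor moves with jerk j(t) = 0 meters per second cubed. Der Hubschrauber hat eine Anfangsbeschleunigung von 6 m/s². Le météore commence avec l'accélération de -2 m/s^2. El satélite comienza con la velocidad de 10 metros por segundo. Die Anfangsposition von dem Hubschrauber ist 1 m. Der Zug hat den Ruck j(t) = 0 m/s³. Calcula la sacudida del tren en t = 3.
Usando j(t) = 0 y sustituyendo t = 3, encontramos j = 0.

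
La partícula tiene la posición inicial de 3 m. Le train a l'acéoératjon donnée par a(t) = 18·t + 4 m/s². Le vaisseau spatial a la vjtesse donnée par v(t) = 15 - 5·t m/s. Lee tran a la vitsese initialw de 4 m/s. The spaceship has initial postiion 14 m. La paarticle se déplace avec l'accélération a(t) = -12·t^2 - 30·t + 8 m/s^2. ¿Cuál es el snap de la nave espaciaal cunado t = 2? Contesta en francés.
Nous devons dériver notre équation de la vitesse v(t) = 15 - 5·t 3 fois. En dérivant la vitesse, nous obtenons l'accélération: a(t) = -5. En prenant d/dt de a(t), nous trouvons j(t) = 0. En prenant d/dt de j(t), nous trouvons s(t) = 0. En utilisant s(t) = 0 et en substituant t = 2, nous trouvons s = 0.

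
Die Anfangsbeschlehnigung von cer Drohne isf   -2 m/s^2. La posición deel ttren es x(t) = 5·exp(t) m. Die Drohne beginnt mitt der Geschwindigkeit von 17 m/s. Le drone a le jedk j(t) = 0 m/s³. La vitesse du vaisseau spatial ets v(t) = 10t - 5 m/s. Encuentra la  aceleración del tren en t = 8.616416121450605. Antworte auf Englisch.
Starting from position x(t) = 5·exp(t), we take 2 derivatives. Differentiating position, we get velocity: v(t) = 5·exp(t). Differentiating velocity, we get acceleration: a(t) = 5·exp(t). From the given acceleration equation a(t) = 5·exp(t), we substitute t = 8.616416121450605 to get a = 27607.8114133465.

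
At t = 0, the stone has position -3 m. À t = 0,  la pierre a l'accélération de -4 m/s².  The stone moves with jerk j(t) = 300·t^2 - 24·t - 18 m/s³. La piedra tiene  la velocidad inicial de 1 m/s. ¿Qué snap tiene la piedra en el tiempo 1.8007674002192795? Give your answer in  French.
Nous devons dériver notre équation du jerk j(t) = 300·t^2 - 24·t - 18 1 fois. La dérivée du jerk donne le snap: s(t) = 600·t - 24. En utilisant s(t) = 600·t - 24 et en substituant t = 1.8007674002192795, nous trouvons s = 1056.46044013157.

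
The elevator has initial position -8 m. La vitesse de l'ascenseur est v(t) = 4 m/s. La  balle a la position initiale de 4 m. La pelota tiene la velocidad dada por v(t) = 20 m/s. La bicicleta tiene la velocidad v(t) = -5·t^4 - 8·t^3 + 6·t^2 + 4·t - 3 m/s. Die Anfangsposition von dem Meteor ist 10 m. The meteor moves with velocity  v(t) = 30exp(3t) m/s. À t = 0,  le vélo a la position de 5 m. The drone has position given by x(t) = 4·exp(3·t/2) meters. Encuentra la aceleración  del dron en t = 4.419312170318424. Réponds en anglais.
To solve this, we need to take 2 derivatives of our position equation x(t) = 4·exp(3·t/2). The derivative of position gives velocity: v(t) = 6·exp(3·t/2). Taking d/dt of v(t), we find a(t) = 9·exp(3·t/2). From the given acceleration equation a(t) = 9·exp(3·t/2), we substitute t = 4.419312170318424 to get a = 6810.30941032349.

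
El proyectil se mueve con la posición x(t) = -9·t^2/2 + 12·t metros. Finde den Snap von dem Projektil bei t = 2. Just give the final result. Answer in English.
The snap at t = 2 is s = 0.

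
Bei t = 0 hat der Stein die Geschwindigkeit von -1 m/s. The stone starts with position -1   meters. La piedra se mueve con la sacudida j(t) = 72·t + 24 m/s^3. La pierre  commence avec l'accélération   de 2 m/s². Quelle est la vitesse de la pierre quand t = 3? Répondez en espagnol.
Necesitamos integrar nuestra ecuación de la sacudida j(t) = 72·t + 24 2 veces. Tomando ∫j(t)dt y aplicando a(0) = 2, encontramos a(t) = 36·t^2 + 24·t + 2. La antiderivada de la aceleración es la velocidad. Usando v(0) = -1, obtenemos v(t) = 12·t^3 + 12·t^2 + 2·t - 1. De la ecuación de la velocidad v(t) = 12·t^3 + 12·t^2 + 2·t - 1, sustituimos t = 3 para obtener v = 437.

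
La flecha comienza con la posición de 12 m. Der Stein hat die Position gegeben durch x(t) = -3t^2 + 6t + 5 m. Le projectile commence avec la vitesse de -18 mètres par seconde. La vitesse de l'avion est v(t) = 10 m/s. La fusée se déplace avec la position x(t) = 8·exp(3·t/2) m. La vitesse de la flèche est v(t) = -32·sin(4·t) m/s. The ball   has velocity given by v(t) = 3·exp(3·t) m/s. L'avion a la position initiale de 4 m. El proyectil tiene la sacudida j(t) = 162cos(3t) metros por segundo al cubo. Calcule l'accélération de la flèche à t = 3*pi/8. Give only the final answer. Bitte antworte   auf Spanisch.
La aceleración en t = 3*pi/8 es a = 0.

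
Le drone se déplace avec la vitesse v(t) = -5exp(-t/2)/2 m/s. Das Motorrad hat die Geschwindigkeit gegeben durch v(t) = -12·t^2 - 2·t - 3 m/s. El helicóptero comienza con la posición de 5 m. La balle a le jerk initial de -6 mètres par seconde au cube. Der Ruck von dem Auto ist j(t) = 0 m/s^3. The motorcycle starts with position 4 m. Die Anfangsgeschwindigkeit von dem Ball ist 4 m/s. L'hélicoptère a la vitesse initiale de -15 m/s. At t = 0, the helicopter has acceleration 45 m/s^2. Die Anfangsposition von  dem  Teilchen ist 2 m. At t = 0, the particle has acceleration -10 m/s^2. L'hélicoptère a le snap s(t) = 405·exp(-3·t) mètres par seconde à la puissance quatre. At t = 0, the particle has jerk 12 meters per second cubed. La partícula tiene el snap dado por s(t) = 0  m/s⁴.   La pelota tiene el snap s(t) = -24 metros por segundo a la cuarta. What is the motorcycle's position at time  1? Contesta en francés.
Nous devons trouver l'intégrale de notre équation de la vitesse v(t) = -12·t^2 - 2·t - 3 1 fois. La primitive de la vitesse, avec x(0) = 4, donne la position: x(t) = -4·t^3 - t^2 - 3·t + 4. En utilisant x(t) = -4·t^3 - t^2 - 3·t + 4 et en substituant t = 1, nous trouvons x = -4.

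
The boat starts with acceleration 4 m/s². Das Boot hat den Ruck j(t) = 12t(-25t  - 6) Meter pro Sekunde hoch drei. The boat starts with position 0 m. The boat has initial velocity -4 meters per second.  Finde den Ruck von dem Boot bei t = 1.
Wir haben den Ruck j(t) = 12·t·(-25·t - 6). Durch Einsetzen von t = 1: j(1) = -372.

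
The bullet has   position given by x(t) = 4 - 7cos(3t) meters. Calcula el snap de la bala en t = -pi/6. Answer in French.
Pour résoudre ceci, nous devons prendre 4 dérivées de notre équation de la position x(t) = 4 - 7·cos(3·t). La dérivée de la position donne la vitesse: v(t) = 21·sin(3·t). La dérivée de la vitesse donne l'accélération: a(t) = 63·cos(3·t). En prenant d/dt de a(t), nous trouvons j(t) = -189·sin(3·t). En prenant d/dt de j(t), nous trouvons s(t) = -567·cos(3·t). En utilisant s(t) = -567·cos(3·t) et en substituant t = -pi/6, nous trouvons s = 0.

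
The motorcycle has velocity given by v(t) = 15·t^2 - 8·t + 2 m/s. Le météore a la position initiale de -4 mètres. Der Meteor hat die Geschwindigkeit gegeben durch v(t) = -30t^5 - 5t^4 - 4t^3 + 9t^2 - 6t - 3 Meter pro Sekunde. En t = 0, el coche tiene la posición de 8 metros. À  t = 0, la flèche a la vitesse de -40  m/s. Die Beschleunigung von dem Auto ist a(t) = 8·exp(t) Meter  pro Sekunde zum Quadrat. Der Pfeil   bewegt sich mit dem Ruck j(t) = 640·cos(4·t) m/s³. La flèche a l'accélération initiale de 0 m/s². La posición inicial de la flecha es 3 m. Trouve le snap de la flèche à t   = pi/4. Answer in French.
Pour résoudre ceci, nous devons prendre 1 dérivée de notre équation du jerk j(t) = 640·cos(4·t). En prenant d/dt de j(t), nous trouvons s(t) = -2560·sin(4·t). En utilisant s(t) = -2560·sin(4·t) et en substituant t = pi/4, nous trouvons s = 0.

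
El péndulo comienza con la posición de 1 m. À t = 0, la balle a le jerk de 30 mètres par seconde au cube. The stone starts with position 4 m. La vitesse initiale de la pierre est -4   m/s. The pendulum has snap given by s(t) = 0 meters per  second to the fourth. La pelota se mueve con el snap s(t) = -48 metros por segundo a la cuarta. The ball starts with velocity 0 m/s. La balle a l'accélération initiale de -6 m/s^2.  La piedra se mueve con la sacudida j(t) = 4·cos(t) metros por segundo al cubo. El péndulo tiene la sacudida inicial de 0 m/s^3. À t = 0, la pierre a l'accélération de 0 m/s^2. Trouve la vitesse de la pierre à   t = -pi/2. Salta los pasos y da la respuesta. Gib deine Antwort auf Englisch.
The velocity at t = -pi/2 is v = 0.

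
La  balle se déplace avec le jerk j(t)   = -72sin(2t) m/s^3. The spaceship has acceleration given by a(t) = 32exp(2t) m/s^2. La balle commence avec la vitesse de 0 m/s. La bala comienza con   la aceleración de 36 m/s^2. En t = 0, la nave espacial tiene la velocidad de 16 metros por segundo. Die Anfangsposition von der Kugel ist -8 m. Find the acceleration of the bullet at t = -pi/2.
To find the answer, we compute 1 antiderivative of j(t) = -72·sin(2·t). The antiderivative of jerk is acceleration. Using a(0) = 36, we get a(t) = 36·cos(2·t). We have acceleration a(t) = 36·cos(2·t). Substituting t = -pi/2: a(-pi/2) = -36.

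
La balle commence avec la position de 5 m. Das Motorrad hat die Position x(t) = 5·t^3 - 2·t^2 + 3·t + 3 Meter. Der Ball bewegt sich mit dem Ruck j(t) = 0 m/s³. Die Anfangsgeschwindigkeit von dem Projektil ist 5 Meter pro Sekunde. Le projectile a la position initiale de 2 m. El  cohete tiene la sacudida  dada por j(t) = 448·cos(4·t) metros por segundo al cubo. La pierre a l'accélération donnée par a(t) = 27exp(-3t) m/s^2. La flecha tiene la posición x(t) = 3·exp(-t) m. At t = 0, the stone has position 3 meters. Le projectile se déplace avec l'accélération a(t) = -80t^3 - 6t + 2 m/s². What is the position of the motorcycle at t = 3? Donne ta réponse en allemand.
Mit x(t) = 5·t^3 - 2·t^2 + 3·t + 3 und Einsetzen von t = 3, finden wir x = 129.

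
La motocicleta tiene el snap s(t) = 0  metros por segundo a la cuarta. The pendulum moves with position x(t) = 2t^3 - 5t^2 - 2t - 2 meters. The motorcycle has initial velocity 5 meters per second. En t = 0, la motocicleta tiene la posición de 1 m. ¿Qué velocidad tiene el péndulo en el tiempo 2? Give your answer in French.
En partant de la position x(t) = 2·t^3 - 5·t^2 - 2·t - 2, nous prenons 1 dérivée. En prenant d/dt de x(t), nous trouvons v(t) = 6·t^2 - 10·t - 2. De l'équation de la vitesse v(t) = 6·t^2 - 10·t - 2, nous substituons t = 2 pour obtenir v = 2.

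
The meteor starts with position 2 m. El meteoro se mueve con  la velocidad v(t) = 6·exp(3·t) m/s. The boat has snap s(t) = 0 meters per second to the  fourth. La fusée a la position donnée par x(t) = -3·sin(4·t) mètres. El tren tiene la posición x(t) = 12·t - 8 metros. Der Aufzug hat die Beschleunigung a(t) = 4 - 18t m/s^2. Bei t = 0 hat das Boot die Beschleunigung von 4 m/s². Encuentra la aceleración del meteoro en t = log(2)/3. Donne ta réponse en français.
Pour résoudre ceci, nous devons prendre 1 dérivée de notre équation de la vitesse v(t) = 6·exp(3·t). En prenant d/dt de v(t), nous trouvons a(t) = 18·exp(3·t). De l'équation de l'accélération a(t) = 18·exp(3·t), nous substituons t = log(2)/3 pour obtenir a = 36.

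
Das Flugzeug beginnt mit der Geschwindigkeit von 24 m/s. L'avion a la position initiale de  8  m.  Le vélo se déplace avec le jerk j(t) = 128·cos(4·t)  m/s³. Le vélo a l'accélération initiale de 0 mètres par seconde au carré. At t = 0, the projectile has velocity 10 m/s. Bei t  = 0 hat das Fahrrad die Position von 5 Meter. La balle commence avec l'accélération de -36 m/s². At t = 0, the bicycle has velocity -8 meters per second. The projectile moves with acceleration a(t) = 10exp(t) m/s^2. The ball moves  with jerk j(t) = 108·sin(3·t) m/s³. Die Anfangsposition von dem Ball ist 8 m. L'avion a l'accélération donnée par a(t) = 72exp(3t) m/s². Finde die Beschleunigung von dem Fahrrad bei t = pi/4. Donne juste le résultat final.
a(pi/4) = 0.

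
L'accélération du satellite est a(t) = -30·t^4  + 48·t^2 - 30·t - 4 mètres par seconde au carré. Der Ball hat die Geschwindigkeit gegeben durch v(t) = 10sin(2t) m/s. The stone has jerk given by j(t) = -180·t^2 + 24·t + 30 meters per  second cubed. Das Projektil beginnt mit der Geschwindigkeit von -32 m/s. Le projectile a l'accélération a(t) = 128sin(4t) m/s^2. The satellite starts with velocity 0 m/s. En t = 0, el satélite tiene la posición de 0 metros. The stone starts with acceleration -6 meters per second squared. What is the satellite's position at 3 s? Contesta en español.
Debemos encontrar la integral de nuestra ecuación de la aceleración a(t) = -30·t^4 + 48·t^2 - 30·t - 4 2 veces. Integrando la aceleración y usando la condición inicial v(0) = 0, obtenemos v(t) = t·(-6·t^4 + 16·t^2 - 15·t - 4). La antiderivada de la velocidad, con x(0) = 0, da la posición: x(t) = -t^6 + 4·t^4 - 5·t^3 - 2·t^2. Tenemos la posición x(t) = -t^6 + 4·t^4 - 5·t^3 - 2·t^2. Sustituyendo t = 3: x(3) = -558.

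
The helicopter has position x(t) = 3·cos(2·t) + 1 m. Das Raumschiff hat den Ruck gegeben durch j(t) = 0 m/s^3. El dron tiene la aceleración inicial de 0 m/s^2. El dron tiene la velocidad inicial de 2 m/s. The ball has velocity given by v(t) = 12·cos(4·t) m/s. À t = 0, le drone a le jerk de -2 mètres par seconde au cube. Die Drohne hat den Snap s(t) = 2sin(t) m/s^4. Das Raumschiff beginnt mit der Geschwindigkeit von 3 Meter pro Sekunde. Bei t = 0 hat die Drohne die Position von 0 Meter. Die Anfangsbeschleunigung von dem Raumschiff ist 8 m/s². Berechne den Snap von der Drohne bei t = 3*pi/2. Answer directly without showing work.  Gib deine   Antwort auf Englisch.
At t = 3*pi/2, s = -2.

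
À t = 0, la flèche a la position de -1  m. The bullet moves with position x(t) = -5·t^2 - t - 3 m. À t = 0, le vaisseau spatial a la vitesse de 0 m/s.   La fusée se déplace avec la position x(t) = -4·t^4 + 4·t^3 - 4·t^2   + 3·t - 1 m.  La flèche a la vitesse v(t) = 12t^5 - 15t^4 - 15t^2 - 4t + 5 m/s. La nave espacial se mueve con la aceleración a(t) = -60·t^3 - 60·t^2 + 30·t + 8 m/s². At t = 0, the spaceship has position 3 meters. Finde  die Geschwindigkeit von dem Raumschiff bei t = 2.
Wir müssen unsere Gleichung für die Beschleunigung a(t) = -60·t^3 - 60·t^2 + 30·t + 8 1-mal integrieren. Das Integral von der Beschleunigung, mit v(0) = 0, ergibt die Geschwindigkeit: v(t) = t·(-15·t^3 - 20·t^2 + 15·t + 8). Mit v(t) = t·(-15·t^3 - 20·t^2 + 15·t + 8) und Einsetzen von t = 2, finden wir v = -324.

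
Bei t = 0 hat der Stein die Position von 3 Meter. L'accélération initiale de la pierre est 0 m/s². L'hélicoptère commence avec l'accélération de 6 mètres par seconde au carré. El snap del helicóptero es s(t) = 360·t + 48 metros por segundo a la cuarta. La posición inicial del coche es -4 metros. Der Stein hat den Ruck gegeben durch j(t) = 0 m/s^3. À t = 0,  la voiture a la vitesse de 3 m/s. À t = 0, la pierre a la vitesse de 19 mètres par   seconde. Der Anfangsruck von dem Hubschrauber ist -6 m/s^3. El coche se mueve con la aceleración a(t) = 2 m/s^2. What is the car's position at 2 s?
We need to integrate our acceleration equation a(t) = 2 2 times. Integrating acceleration and using the initial condition v(0) = 3, we get v(t) = 2·t + 3. Integrating velocity and using the initial condition x(0) = -4, we get x(t) = t^2 + 3·t - 4. Using x(t) = t^2 + 3·t - 4 and substituting t = 2, we find x = 6.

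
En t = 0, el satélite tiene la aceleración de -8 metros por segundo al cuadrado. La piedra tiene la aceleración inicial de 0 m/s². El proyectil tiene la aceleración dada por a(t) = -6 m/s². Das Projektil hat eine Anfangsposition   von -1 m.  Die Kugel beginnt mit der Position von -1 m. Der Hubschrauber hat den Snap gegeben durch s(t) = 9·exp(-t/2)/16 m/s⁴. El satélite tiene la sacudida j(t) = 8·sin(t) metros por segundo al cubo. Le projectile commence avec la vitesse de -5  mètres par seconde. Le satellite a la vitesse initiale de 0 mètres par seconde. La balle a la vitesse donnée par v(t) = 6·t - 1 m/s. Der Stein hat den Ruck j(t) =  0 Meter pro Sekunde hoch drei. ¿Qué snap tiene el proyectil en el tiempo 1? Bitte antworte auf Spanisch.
Partiendo de la aceleración a(t) = -6, tomamos 2 derivadas. Tomando d/dt de a(t), encontramos j(t) = 0. Derivando la sacudida, obtenemos el snap: s(t) = 0. Tenemos el snap s(t) = 0. Sustituyendo t = 1: s(1) = 0.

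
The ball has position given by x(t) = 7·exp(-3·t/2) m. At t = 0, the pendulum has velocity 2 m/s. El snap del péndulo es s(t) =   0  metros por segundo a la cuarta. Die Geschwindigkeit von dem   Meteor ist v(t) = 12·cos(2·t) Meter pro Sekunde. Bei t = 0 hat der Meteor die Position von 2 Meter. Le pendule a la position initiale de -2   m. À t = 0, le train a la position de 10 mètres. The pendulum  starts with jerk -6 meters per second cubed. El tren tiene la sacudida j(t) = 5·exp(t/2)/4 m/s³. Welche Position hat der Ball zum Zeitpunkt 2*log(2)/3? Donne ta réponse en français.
De l'équation de la position x(t) = 7·exp(-3·t/2), nous substituons t = 2*log(2)/3 pour obtenir x = 7/2.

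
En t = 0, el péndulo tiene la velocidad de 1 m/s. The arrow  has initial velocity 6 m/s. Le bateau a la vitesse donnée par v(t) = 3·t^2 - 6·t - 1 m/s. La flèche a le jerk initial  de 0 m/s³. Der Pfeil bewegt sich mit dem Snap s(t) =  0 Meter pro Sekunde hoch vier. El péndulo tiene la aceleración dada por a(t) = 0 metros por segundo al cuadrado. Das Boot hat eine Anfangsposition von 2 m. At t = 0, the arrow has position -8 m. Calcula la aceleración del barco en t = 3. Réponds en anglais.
To solve this, we need to take 1 derivative of our velocity equation v(t) = 3·t^2 - 6·t - 1. The derivative of velocity gives acceleration: a(t) = 6·t - 6. From the given acceleration equation a(t) = 6·t - 6, we substitute t = 3 to get a = 12.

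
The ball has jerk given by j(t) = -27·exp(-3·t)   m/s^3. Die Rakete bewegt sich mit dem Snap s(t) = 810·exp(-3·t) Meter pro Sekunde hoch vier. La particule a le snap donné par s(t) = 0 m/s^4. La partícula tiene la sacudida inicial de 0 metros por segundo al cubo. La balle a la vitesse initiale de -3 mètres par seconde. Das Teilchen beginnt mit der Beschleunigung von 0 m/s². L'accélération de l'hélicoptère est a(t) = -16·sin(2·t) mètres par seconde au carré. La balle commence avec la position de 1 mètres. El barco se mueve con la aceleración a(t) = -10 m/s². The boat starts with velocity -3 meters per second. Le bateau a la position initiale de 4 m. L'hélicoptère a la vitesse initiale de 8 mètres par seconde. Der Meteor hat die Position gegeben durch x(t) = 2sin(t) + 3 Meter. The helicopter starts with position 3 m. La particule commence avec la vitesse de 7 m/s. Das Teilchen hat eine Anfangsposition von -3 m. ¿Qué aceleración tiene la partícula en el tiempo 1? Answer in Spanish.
Necesitamos integrar nuestra ecuación del snap s(t) = 0 2 veces. La antiderivada del snap es la sacudida. Usando j(0) = 0, obtenemos j(t) = 0. Tomando ∫j(t)dt y aplicando a(0) = 0, encontramos a(t) = 0. Usando a(t) = 0 y sustituyendo t = 1, encontramos a = 0.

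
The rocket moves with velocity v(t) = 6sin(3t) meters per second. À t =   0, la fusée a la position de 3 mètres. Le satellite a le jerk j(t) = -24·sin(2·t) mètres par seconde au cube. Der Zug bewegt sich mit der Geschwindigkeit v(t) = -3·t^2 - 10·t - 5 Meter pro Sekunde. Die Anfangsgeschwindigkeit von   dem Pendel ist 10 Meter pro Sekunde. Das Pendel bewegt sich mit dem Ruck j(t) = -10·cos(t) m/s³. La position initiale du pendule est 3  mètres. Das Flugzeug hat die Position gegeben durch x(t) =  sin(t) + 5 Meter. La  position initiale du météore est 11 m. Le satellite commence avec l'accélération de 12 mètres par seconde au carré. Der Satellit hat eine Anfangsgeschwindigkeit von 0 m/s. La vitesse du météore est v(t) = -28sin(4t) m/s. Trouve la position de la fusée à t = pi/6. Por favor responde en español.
Partiendo de la velocidad v(t) = 6·sin(3·t), tomamos 1 antiderivada. La integral de la velocidad es la posición. Usando x(0) = 3, obtenemos x(t) = 5 - 2·cos(3·t). Tenemos la posición x(t) = 5 - 2·cos(3·t). Sustituyendo t = pi/6: x(pi/6) = 5.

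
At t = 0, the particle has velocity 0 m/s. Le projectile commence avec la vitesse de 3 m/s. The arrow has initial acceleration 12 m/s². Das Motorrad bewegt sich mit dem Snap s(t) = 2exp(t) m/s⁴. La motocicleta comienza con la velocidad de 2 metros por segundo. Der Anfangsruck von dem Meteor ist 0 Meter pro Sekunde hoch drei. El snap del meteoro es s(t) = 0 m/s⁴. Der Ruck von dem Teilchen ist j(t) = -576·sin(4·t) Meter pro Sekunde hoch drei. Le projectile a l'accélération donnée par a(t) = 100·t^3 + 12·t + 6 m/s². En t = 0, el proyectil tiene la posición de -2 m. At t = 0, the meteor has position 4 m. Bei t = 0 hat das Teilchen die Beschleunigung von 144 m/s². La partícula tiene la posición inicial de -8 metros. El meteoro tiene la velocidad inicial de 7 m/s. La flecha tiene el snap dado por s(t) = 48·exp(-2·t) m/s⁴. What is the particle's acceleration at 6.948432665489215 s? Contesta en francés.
En partant du jerk j(t) = -576·sin(4·t), nous prenons 1 intégrale. La primitive du jerk, avec a(0) = 144, donne l'accélération: a(t) = 144·cos(4·t). Nous avons l'accélération a(t) = 144·cos(4·t). En substituant t = 6.948432665489215: a(6.948432665489215) = -127.687133782390.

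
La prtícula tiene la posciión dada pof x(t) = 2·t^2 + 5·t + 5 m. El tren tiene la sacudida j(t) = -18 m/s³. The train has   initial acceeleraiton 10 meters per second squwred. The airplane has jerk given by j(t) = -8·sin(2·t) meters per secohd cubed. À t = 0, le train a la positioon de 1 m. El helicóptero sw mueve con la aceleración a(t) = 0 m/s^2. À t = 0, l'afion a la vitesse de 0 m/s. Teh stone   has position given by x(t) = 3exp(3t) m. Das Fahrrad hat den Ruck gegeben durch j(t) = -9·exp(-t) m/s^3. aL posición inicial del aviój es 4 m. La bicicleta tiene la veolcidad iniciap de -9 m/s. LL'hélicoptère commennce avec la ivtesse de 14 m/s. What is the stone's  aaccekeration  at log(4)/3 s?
We must differentiate our position equation x(t) = 3·exp(3·t) 2 times. Differentiating position, we get velocity: v(t) = 9·exp(3·t). The derivative of velocity gives acceleration: a(t) = 27·exp(3·t). Using a(t) = 27·exp(3·t) and substituting t = log(4)/3, we find a = 108.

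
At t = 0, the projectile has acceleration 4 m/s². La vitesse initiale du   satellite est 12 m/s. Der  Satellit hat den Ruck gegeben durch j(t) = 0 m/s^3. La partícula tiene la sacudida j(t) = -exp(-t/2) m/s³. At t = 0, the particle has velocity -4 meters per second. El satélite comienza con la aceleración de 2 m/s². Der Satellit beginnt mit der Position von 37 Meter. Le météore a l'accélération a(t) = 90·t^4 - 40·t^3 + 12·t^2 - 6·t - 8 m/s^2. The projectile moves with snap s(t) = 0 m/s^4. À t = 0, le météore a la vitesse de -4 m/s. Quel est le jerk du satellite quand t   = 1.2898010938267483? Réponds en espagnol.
De la ecuación de la sacudida j(t) = 0, sustituimos t = 1.2898010938267483 para obtener j = 0.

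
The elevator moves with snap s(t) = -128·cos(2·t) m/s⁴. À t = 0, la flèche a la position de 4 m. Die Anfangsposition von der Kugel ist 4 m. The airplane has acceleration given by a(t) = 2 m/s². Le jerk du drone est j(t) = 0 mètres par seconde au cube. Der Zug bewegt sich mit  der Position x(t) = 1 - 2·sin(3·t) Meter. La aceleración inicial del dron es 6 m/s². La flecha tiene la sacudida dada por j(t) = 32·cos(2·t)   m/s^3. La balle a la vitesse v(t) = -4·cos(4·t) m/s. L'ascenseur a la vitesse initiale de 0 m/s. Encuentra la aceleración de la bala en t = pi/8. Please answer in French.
Nous devons dériver notre équation de la vitesse v(t) = -4·cos(4·t) 1 fois. En prenant d/dt de v(t), nous trouvons a(t) = 16·sin(4·t). Nous avons l'accélération a(t) = 16·sin(4·t). En substituant t = pi/8: a(pi/8) = 16.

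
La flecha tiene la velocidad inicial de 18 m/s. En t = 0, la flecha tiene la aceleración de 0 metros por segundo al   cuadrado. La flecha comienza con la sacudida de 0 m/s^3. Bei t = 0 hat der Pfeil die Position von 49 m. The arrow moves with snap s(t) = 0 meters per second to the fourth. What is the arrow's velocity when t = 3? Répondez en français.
En partant du snap s(t) = 0, nous prenons 3 primitives. L'intégrale du snap, avec j(0) = 0, donne le jerk: j(t) = 0. La primitive du jerk, avec a(0) = 0, donne l'accélération: a(t) = 0. La primitive de l'accélération est la vitesse. En utilisant v(0) = 18, nous obtenons v(t) = 18. En utilisant v(t) = 18 et en substituant t = 3, nous trouvons v = 18.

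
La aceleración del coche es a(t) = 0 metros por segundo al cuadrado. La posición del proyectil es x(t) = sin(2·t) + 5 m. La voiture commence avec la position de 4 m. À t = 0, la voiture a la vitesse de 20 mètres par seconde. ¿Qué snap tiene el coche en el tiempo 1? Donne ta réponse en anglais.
To solve this, we need to take 2 derivatives of our acceleration equation a(t) = 0. Differentiating acceleration, we get jerk: j(t) = 0. The derivative of jerk gives snap: s(t) = 0. Using s(t) = 0 and substituting t = 1, we find s = 0.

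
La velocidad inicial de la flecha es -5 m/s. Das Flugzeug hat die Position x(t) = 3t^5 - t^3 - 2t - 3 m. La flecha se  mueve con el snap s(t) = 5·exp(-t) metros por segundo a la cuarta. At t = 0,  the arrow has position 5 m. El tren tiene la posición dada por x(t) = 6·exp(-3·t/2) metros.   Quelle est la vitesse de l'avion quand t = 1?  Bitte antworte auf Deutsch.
Wir müssen unsere Gleichung für die Position x(t) = 3·t^5 - t^3 - 2·t - 3 1-mal ableiten. Die Ableitung von der Position ergibt die Geschwindigkeit: v(t) = 15·t^4 - 3·t^2 - 2. Mit v(t) = 15·t^4 - 3·t^2 - 2 und Einsetzen von t = 1, finden wir v = 10.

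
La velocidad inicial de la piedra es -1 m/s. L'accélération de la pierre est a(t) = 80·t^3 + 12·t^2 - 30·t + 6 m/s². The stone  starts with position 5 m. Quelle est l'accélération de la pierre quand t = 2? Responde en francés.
De l'équation de l'accélération a(t) = 80·t^3 + 12·t^2 - 30·t + 6, nous substituons t = 2 pour obtenir a = 634.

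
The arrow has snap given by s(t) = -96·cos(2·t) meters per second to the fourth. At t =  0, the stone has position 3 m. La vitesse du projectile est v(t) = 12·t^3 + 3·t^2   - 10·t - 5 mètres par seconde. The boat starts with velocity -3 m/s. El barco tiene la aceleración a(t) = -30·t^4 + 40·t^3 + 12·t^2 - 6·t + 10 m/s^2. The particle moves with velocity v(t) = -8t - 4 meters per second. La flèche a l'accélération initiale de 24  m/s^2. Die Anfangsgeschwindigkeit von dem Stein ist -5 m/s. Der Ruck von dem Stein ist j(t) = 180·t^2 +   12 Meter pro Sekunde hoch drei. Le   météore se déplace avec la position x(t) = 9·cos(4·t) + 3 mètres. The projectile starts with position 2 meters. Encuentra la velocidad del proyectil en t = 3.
De la ecuación de la velocidad v(t) = 12·t^3 + 3·t^2 - 10·t - 5, sustituimos t = 3 para obtener v = 316.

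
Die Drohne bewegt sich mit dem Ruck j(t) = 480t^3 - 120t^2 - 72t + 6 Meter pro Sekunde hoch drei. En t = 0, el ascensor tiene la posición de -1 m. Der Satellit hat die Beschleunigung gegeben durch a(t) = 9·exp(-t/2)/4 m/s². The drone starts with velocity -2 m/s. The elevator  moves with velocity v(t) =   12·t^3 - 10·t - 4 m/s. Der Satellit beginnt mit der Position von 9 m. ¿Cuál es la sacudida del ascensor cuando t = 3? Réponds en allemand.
Ausgehend von der Geschwindigkeit v(t) = 12·t^3 - 10·t - 4, nehmen wir 2 Ableitungen. Die Ableitung von der Geschwindigkeit ergibt die Beschleunigung: a(t) = 36·t^2 - 10. Mit d/dt von a(t) finden wir j(t) = 72·t. Aus der Gleichung für den Ruck j(t) = 72·t, setzen wir t = 3 ein und erhalten j = 216.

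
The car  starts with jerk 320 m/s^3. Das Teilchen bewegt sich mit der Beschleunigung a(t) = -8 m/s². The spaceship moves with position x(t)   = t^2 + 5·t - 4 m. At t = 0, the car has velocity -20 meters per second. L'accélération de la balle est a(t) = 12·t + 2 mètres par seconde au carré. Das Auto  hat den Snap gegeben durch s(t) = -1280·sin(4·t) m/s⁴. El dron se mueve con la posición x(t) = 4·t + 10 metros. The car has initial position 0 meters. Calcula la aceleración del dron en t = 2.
Para resolver esto, necesitamos tomar 2 derivadas de nuestra ecuación de la posición x(t) = 4·t + 10. La derivada de la posición da la velocidad: v(t) = 4. Tomando d/dt de v(t), encontramos a(t) = 0. De la ecuación de la aceleración a(t) = 0, sustituimos t = 2 para obtener a = 0.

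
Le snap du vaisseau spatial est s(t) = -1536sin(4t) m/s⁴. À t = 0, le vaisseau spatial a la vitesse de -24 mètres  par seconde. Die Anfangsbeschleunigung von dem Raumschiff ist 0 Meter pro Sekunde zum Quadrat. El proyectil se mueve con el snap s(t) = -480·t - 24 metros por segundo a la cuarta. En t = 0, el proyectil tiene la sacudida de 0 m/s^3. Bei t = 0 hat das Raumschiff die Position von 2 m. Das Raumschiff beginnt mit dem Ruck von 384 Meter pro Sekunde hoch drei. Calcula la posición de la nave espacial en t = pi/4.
Debemos encontrar la integral de nuestra ecuación del snap s(t) = -1536·sin(4·t) 4 veces. La antiderivada del snap, con j(0) = 384, da la sacudida: j(t) = 384·cos(4·t). Integrando la sacudida y usando la condición inicial a(0) = 0, obtenemos a(t) = 96·sin(4·t). La antiderivada de la aceleración, con v(0) = -24, da la velocidad: v(t) = -24·cos(4·t). Tomando ∫v(t)dt y aplicando x(0) = 2, encontramos x(t) = 2 - 6·sin(4·t). Tenemos la posición x(t) = 2 - 6·sin(4·t). Sustituyendo t = pi/4: x(pi/4) = 2.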